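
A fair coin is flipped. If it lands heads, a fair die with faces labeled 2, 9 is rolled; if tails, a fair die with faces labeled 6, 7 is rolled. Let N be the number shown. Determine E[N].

6

E[N | heads] = (2+9)/2 = 11/2.
E[N | tails] = (6+7)/2 = 13/2.
E[N] = (1/2)·(11/2) + (1/2)·(13/2) = 6.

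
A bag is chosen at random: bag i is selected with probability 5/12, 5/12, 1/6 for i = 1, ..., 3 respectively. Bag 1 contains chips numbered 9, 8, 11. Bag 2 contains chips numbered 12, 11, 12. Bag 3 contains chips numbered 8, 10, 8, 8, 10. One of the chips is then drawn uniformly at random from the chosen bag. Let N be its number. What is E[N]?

E[N | bag 1] = (9+8+11)/3 = 28/3.
E[N | bag 2] = (12+11+12)/3 = 35/3.
E[N | bag 3] = (8+10+8+8+10)/5 = 44/5.
E[N] = (5/12)·(28/3) + (5/12)·(35/3) + (1/6)·(44/5) = 613/60.

613/60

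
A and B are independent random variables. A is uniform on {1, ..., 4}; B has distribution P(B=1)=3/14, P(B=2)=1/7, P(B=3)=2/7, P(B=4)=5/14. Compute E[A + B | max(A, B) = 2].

P(max(A, B) = 2) = 1/8.
Summing (A+B)·P(x,y) over outcomes with max(A, B) = 2 gives 23/56.
E[A + B | max(A, B) = 2] = (23/56) / (1/8) = 23/7.

23/7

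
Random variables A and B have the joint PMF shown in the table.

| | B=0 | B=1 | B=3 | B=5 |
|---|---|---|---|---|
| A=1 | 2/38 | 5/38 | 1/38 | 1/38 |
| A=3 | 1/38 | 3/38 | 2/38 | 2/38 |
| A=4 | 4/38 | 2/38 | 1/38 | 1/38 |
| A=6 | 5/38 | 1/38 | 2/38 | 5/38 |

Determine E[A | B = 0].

17/4

P(B = 0) = 6/19.
Σ A·P over the event = 1·(2/38) + 3·(1/38) + 4·(4/38) + 6·(5/38) = 51/38.
E[A | B = 0] = (51/38) / (6/19) = 17/4.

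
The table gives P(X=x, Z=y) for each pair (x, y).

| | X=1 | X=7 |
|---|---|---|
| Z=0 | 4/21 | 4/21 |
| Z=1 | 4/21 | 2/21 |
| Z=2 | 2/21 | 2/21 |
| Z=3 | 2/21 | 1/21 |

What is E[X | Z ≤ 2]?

11/3

P(Z ≤ 2) = 6/7.
Summing X·P(X=x,Z=y) over the conditioning event gives 22/7.
E[X | Z ≤ 2] = (22/7) / (6/7) = 11/3.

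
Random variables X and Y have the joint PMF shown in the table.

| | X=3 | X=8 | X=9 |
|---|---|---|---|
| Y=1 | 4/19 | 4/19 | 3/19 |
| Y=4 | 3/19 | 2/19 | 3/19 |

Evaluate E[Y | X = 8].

P(X = 8) = 6/19.
Σ Y·P over the event = 1·(4/19) + 4·(2/19) = 12/19.
E[Y | X = 8] = (12/19) / (6/19) = 2.

2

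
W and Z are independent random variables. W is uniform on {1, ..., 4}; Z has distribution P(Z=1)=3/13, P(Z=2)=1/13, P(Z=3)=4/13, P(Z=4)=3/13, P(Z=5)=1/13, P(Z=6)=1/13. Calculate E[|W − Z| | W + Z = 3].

P(W + Z = 3) = 1/13.
Summing |W−Z|·P(x,y) over outcomes with W + Z = 3 gives 1/13.
E[|W − Z| | W + Z = 3] = (1/13) / (1/13) = 1.

1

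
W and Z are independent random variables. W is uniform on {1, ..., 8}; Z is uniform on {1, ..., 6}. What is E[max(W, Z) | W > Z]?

P(W > Z) = 9/16.
Summing max(W,Z)·P(x,y) over outcomes with W > Z gives 10/3.
E[max(W, Z) | W > Z] = (10/3) / (9/16) = 160/27.

160/27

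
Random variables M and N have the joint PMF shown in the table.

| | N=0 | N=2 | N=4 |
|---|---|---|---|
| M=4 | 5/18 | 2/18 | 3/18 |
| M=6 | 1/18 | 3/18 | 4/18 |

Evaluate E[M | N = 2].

P(N = 2) = 5/18.
Σ M·P over the event = 4·(2/18) + 6·(3/18) = 13/9.
E[M | N = 2] = (13/9) / (5/18) = 26/5.

26/5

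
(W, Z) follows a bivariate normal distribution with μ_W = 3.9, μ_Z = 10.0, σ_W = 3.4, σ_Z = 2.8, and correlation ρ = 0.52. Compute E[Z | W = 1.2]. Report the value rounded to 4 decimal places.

8.8438

The regression of Z on W has slope ρ·σ_Z/σ_W and passes through (μ_W, μ_Z).
E[Z | W=1.2] = 10.0 + (0.52)·(2.8/3.4)·(1.2 − (3.9)) = 10.0 + (0.42824)·(-2.7) = 8.8438.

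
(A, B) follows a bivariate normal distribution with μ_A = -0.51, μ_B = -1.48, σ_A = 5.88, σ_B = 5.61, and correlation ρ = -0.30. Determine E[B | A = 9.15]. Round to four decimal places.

E[B | A=x] = μ_B + ρ(σ_B/σ_A)(x − μ_A) for jointly normal variables.
E[B | A=9.15] = -1.48 + (-0.30)·(5.61/5.88)·(9.15 − (-0.51)) = -1.48 + (-0.28622)·(9.66) = -4.2449.

-4.2449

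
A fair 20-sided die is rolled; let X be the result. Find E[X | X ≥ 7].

27/2

P(X ≥ 7) = 7/10.
E[X | X ≥ 7] = (189/20) / (7/10) = 27/2.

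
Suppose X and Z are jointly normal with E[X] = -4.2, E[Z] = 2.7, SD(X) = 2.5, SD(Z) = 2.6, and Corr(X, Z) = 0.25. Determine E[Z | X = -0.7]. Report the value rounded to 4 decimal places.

3.6100

For a bivariate normal, E[Z | X=x] = μ_Z + ρ·(σ_Z/σ_X)·(x − μ_X).
E[Z | X=-0.7] = 2.7 + (0.25)·(2.6/2.5)·(-0.7 − (-4.2)) = 2.7 + (0.26)·(3.5) = 3.6100.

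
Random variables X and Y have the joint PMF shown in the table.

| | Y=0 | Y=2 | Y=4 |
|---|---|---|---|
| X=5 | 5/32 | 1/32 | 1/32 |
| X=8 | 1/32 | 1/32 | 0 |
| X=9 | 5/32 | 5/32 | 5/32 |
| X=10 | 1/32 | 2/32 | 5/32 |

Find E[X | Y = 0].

22/3

P(Y = 0) = 3/8.
Summing X·P(X=x,Y=y) over the conditioning event gives 11/4.
E[X | Y = 0] = (11/4) / (3/8) = 22/3.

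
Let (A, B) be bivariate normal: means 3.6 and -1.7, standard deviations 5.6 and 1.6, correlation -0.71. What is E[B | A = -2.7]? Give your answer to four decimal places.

-0.4220

For a bivariate normal, E[B | A=x] = μ_B + ρ·(σ_B/σ_A)·(x − μ_A).
E[B | A=-2.7] = -1.7 + (-0.71)·(1.6/5.6)·(-2.7 − (3.6)) = -1.7 + (-0.20286)·(-6.3) = -0.4220.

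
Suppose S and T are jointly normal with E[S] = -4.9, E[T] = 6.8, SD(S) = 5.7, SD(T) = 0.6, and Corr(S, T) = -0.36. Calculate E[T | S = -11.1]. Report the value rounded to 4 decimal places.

The regression of T on S has slope ρ·σ_T/σ_S and passes through (μ_S, μ_T).
E[T | S=-11.1] = 6.8 + (-0.36)·(0.6/5.7)·(-11.1 − (-4.9)) = 6.8 + (-0.037895)·(-6.2) = 7.0349.

7.0349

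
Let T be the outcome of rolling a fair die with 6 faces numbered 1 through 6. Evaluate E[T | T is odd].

Given T is odd, T is equally likely to be any of {1, 3, 5}.
E[T | T is odd] = (1 + 3 + 5) / 3 = 3.

3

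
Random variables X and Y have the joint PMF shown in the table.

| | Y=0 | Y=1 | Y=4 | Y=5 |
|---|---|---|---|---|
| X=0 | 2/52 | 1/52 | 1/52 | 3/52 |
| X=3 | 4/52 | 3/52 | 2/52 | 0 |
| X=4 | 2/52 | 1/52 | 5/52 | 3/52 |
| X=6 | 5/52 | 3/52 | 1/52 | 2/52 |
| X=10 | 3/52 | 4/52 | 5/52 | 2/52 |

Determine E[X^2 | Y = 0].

P(Y = 0) = 4/13.
Σ X^2·P over the event = 0·(2/52) + 9·(4/52) + 16·(2/52) + 36·(5/52) + 100·(3/52) = 137/13.
E[X^2 | Y = 0] = (137/13) / (4/13) = 137/4.

137/4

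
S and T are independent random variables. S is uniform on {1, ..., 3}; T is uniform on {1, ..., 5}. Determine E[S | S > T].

Outcomes with S > T: (2,1), (3,1), (3,2), each with probability 1/15.
E[S | S > T] = (2 + 3 + 3) / 3 = 8/3.

8/3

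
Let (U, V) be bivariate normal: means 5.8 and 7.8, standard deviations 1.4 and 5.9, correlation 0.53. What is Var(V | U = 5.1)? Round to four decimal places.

Var(V | U=x) = (1 − ρ²)·σ_V².
Var(V | U=5.1) = (5.9)²·(1 − (0.53)²) = 34.81·0.7191 = 25.0319.

25.0319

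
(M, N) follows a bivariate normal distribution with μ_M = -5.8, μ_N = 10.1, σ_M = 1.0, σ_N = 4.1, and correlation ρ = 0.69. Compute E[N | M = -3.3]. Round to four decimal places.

17.1725

The regression of N on M has slope ρ·σ_N/σ_M and passes through (μ_M, μ_N).
E[N | M=-3.3] = 10.1 + (0.69)·(4.1/1.0)·(-3.3 − (-5.8)) = 10.1 + (2.829)·(2.5) = 17.1725.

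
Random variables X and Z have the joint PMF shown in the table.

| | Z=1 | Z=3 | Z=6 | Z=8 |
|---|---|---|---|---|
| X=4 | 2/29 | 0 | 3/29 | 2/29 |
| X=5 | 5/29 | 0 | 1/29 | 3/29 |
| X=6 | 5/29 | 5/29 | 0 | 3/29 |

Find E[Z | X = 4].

36/7

P(X = 4) = 7/29.
Σ Z·P over the event = 1·(2/29) + 6·(3/29) + 8·(2/29) = 36/29.
E[Z | X = 4] = (36/29) / (7/29) = 36/7.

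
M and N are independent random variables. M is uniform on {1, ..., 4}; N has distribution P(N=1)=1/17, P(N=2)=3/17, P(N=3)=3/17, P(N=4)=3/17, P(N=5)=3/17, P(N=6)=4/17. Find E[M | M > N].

P(M > N) = 3/17.
Summing M·P(x,y) over outcomes with M > N gives 21/34.
E[M | M > N] = (21/34) / (3/17) = 7/2.

7/2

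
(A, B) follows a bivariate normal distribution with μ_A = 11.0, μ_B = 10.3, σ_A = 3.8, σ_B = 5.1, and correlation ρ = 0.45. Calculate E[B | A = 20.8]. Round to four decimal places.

16.2187

For a bivariate normal, E[B | A=x] = μ_B + ρ·(σ_B/σ_A)·(x − μ_A).
E[B | A=20.8] = 10.3 + (0.45)·(5.1/3.8)·(20.8 − (11.0)) = 10.3 + (0.60395)·(9.8) = 16.2187.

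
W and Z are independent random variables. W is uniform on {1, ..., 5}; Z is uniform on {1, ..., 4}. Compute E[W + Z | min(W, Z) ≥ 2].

P(min(W, Z) ≥ 2) = 3/5.
Summing (W+Z)·P(x,y) over outcomes with min(W, Z) ≥ 2 gives 39/10.
E[W + Z | min(W, Z) ≥ 2] = (39/10) / (3/5) = 13/2.

13/2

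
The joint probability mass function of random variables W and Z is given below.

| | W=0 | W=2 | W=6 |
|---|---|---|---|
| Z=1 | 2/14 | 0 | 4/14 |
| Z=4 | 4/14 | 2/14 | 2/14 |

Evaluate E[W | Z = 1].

P(Z = 1) = 3/7.
Σ W·P over the event = 0·(2/14) + 6·(4/14) = 12/7.
E[W | Z = 1] = (12/7) / (3/7) = 4.

4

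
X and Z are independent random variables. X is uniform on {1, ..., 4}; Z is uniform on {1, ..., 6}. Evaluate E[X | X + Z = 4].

2

P(X + Z = 4) = 1/8.
Summing X·P(x,y) over outcomes with X + Z = 4 gives 1/4.
E[X | X + Z = 4] = (1/4) / (1/8) = 2.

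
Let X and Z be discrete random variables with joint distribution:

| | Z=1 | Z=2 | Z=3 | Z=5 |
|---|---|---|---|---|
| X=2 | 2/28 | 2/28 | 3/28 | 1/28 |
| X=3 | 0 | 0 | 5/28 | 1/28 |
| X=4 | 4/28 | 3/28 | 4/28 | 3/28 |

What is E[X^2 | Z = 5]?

P(Z = 5) = 5/28.
Σ X^2·P over the event = 4·(1/28) + 9·(1/28) + 16·(3/28) = 61/28.
E[X^2 | Z = 5] = (61/28) / (5/28) = 61/5.

61/5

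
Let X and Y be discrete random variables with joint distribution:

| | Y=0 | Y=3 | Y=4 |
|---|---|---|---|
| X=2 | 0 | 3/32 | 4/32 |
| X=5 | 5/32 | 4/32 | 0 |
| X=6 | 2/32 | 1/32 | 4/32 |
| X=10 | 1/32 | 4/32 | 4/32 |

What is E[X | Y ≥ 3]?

P(Y ≥ 3) = 3/4.
Summing X·P(X=x,Y=y) over the conditioning event gives 9/2.
E[X | Y ≥ 3] = (9/2) / (3/4) = 6.

6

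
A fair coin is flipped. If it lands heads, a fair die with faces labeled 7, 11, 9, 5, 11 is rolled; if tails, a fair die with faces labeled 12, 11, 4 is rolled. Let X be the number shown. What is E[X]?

E[X | heads] = (7+11+9+5+11)/5 = 43/5.
E[X | tails] = (12+11+4)/3 = 9.
By the law of total expectation,
E[X] = (1/2)·(43/5) + (1/2)·(9) = 44/5.

44/5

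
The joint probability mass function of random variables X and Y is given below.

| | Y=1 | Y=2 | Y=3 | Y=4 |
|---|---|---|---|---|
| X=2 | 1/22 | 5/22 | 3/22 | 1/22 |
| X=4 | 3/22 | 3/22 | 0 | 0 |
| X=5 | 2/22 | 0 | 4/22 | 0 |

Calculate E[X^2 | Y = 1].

17

P(Y = 1) = 3/11.
Σ X^2·P over the event = 4·(1/22) + 16·(3/22) + 25·(2/22) = 51/11.
E[X^2 | Y = 1] = (51/11) / (3/11) = 17.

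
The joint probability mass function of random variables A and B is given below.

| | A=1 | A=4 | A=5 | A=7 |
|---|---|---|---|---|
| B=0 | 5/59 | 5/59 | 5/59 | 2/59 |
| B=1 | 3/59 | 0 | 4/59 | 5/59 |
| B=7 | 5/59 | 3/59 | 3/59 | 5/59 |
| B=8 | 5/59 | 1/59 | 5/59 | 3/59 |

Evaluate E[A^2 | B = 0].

P(B = 0) = 17/59.
Σ A^2·P over the event = 1·(5/59) + 16·(5/59) + 25·(5/59) + 49·(2/59) = 308/59.
E[A^2 | B = 0] = (308/59) / (17/59) = 308/17.

308/17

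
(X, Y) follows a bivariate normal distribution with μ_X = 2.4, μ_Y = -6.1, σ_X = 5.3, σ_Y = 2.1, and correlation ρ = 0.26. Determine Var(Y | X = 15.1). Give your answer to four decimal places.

4.1119

Var(Y | X=x) = (1 − ρ²)·σ_Y².
Var(Y | X=15.1) = (2.1)²·(1 − (0.26)²) = 4.41·0.9324 = 4.1119.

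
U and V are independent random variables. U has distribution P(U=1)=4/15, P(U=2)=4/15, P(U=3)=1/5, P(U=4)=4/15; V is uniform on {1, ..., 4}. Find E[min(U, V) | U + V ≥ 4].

33/16

P(U + V ≥ 4) = 4/5.
Summing min(U,V)·P(x,y) over outcomes with U + V ≥ 4 gives 33/20.
E[min(U, V) | U + V ≥ 4] = (33/20) / (4/5) = 33/16.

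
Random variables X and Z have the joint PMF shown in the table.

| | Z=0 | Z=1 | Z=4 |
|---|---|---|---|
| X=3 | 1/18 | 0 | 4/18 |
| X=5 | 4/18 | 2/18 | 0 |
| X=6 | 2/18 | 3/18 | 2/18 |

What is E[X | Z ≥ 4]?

P(Z ≥ 4) = 1/3.
Σ X·P over the event = 3·(4/18) + 6·(2/18) = 4/3.
E[X | Z ≥ 4] = (4/3) / (1/3) = 4.

4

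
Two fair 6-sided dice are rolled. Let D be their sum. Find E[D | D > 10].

34/3

P(D > 10) = 1/12.
Σ over the event: 11·1/18 + 12·1/36 = 17/18.
E[D | D > 10] = (17/18) / (1/12) = 34/3.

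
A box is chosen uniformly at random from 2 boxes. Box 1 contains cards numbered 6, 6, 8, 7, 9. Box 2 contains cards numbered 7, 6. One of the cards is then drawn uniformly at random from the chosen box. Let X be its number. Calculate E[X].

E[X | box 1] = (6+6+8+7+9)/5 = 36/5.
E[X | box 2] = (7+6)/2 = 13/2.
By the law of total expectation,
E[X] = (1/2)·(36/5) + (1/2)·(13/2) = 137/20.

137/20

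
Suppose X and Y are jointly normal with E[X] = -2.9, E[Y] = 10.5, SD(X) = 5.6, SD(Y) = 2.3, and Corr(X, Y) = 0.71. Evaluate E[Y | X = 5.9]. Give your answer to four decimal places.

The regression of Y on X has slope ρ·σ_Y/σ_X and passes through (μ_X, μ_Y).
E[Y | X=5.9] = 10.5 + (0.71)·(2.3/5.6)·(5.9 − (-2.9)) = 10.5 + (0.291607)·(8.8) = 13.0661.

13.0661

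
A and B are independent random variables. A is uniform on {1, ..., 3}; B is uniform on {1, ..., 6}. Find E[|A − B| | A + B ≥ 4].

11/5

P(A + B ≥ 4) = 5/6.
Summing |A−B|·P(x,y) over outcomes with A + B ≥ 4 gives 11/6.
E[|A − B| | A + B ≥ 4] = (11/6) / (5/6) = 11/5.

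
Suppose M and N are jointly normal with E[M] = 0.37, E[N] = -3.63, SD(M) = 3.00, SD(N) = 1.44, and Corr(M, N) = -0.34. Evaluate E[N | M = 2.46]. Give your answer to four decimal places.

-3.9711

For a bivariate normal, E[N | M=x] = μ_N + ρ·(σ_N/σ_M)·(x − μ_M).
E[N | M=2.46] = -3.63 + (-0.34)·(1.44/3.00)·(2.46 − (0.37)) = -3.63 + (-0.1632)·(2.09) = -3.9711.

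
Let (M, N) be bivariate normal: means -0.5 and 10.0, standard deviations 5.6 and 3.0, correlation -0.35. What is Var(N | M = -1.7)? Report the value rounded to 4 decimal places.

The conditional variance in a bivariate normal is σ_N²(1 − ρ²), independent of x.
Var(N | M=-1.7) = (3.0)²·(1 − (-0.35)²) = 9·0.8775 = 7.8975.

7.8975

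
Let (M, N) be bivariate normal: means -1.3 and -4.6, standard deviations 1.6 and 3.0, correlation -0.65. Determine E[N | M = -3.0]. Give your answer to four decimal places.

The regression of N on M has slope ρ·σ_N/σ_M and passes through (μ_M, μ_N).
E[N | M=-3.0] = -4.6 + (-0.65)·(3.0/1.6)·(-3.0 − (-1.3)) = -4.6 + (-1.21875)·(-1.7) = -2.5281.

-2.5281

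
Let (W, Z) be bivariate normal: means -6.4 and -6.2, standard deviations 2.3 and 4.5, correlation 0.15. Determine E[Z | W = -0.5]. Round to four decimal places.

-4.4685

E[Z | W=x] = μ_Z + ρ(σ_Z/σ_W)(x − μ_W) for jointly normal variables.
E[Z | W=-0.5] = -6.2 + (0.15)·(4.5/2.3)·(-0.5 − (-6.4)) = -6.2 + (0.29348)·(5.9) = -4.4685.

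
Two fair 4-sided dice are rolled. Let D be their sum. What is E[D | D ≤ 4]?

10/3

P(D ≤ 4) = 3/8.
Σ over the event: 2·1/16 + 3·1/8 + 4·3/16 = 5/4.
E[D | D ≤ 4] = (5/4) / (3/8) = 10/3.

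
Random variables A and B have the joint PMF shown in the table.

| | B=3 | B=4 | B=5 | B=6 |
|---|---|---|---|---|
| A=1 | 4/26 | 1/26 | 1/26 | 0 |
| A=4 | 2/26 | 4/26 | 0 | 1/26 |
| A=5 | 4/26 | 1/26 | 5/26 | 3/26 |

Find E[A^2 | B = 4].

P(B = 4) = 3/13.
Σ A^2·P over the event = 1·(1/26) + 16·(4/26) + 25·(1/26) = 45/13.
E[A^2 | B = 4] = (45/13) / (3/13) = 15.

15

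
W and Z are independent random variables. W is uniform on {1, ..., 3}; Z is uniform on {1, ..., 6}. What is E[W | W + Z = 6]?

Outcomes with W + Z = 6: (1,5), (2,4), (3,3), each with probability 1/18.
E[W | W + Z = 6] = (1 + 2 + 3) / 3 = 2.

2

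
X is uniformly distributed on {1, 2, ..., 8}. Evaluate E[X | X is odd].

4

Given X is odd, X is equally likely to be any of {1, 3, 5, 7}.
E[X | X is odd] = (1 + 3 + 5 + 7) / 4 = 4.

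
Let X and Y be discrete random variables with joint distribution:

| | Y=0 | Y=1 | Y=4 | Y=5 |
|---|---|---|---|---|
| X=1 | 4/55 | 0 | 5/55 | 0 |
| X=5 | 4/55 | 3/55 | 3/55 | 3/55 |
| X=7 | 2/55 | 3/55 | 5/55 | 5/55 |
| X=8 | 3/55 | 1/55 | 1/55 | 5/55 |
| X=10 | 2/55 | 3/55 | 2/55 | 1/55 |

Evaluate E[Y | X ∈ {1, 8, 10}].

P(X ∈ {1, 8, 10}) = 27/55.
Summing Y·P(X=x,Y=y) over the conditioning event gives 6/5.
E[Y | X ∈ {1, 8, 10}] = (6/5) / (27/55) = 22/9.

22/9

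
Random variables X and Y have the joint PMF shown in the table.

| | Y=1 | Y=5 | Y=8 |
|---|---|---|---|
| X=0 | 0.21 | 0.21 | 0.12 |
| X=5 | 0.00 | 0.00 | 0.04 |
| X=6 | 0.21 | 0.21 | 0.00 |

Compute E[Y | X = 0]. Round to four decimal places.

4.1111

P(X = 0) = 0.54.
Σ Y·P over the event = 1·(0.21) + 5·(0.21) + 8·(0.12) = 2.22.
E[Y | X = 0] = (2.22) / (0.54) = 4.1111.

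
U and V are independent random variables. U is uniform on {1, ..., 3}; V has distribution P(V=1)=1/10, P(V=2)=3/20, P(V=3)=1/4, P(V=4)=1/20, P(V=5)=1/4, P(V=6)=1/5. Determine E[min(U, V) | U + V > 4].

91/43

P(U + V > 4) = 43/60.
Summing min(U,V)·P(x,y) over outcomes with U + V > 4 gives 91/60.
E[min(U, V) | U + V > 4] = (91/60) / (43/60) = 91/43.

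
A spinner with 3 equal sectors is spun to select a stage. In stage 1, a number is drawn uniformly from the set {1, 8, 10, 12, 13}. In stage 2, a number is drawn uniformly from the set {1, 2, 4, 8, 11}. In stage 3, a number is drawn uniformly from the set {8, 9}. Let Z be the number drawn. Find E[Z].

15/2

E[Z | stage 1] = (1+8+10+12+13)/5 = 44/5.
E[Z | stage 2] = (1+2+4+8+11)/5 = 26/5.
E[Z | stage 3] = (8+9)/2 = 17/2.
By the law of total expectation,
E[Z] = (1/3)·(44/5) + (1/3)·(26/5) + (1/3)·(17/2) = 15/2.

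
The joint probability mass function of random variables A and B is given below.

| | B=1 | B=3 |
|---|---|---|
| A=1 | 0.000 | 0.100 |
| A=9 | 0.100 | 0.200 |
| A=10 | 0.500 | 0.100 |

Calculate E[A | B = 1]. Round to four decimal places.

9.8333

P(B = 1) = 0.600.
Summing A·P(A=x,B=y) over the conditioning event gives 5.900.
E[A | B = 1] = (5.900) / (0.600) = 9.8333.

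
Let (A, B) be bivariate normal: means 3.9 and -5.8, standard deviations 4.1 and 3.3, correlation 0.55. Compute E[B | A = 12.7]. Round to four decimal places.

For a bivariate normal, E[B | A=x] = μ_B + ρ·(σ_B/σ_A)·(x − μ_A).
E[B | A=12.7] = -5.8 + (0.55)·(3.3/4.1)·(12.7 − (3.9)) = -5.8 + (0.44268)·(8.8) = -1.9044.

-1.9044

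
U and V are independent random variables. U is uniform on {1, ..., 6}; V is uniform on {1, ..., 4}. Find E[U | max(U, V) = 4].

22/7

Outcomes with max(U, V) = 4: (1,4), (2,4), (3,4), (4,1), (4,2), (4,3), (4,4), each with probability 1/24.
E[U | max(U, V) = 4] = (1 + 2 + 3 + 4 + 4 + 4 + 4) / 7 = 22/7.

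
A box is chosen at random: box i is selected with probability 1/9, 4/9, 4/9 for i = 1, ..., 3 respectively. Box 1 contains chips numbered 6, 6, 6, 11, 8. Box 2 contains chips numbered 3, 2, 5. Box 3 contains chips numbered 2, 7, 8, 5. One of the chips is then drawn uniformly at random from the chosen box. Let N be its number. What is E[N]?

641/135

E[N | box 1] = (6+6+6+11+8)/5 = 37/5.
E[N | box 2] = (3+2+5)/3 = 10/3.
E[N | box 3] = (2+7+8+5)/4 = 11/2.
E[N] = (1/9)·(37/5) + (4/9)·(10/3) + (4/9)·(11/2) = 641/135.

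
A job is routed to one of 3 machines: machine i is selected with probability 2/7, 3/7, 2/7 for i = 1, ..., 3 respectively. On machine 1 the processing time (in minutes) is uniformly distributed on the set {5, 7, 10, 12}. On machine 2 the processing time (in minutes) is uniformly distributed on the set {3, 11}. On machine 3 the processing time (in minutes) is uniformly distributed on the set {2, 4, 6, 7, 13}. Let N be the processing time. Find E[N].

254/35

E[N | machine 1] = (5+7+10+12)/4 = 17/2.
E[N | machine 2] = (3+11)/2 = 7.
E[N | machine 3] = (2+4+6+7+13)/5 = 32/5.
E[N] = (2/7)·(17/2) + (3/7)·(7) + (2/7)·(32/5) = 254/35.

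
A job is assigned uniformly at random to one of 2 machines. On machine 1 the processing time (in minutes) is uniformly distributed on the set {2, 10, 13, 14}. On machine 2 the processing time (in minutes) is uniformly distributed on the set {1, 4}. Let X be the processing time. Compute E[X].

E[X | machine 1] = (2+10+13+14)/4 = 39/4.
E[X | machine 2] = (1+4)/2 = 5/2.
By the law of total expectation,
E[X] = (1/2)·(39/4) + (1/2)·(5/2) = 49/8.

49/8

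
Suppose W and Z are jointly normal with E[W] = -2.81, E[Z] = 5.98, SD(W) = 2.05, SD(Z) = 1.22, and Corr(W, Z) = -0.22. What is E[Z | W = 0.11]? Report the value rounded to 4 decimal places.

The regression of Z on W has slope ρ·σ_Z/σ_W and passes through (μ_W, μ_Z).
E[Z | W=0.11] = 5.98 + (-0.22)·(1.22/2.05)·(0.11 − (-2.81)) = 5.98 + (-0.13093)·(2.92) = 5.5977.

5.5977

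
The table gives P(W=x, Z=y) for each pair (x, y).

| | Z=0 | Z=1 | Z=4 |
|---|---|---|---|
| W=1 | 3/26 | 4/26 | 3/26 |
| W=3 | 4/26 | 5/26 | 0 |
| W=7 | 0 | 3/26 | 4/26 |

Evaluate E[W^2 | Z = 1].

49/3

P(Z = 1) = 6/13.
Σ W^2·P over the event = 1·(4/26) + 9·(5/26) + 49·(3/26) = 98/13.
E[W^2 | Z = 1] = (98/13) / (6/13) = 49/3.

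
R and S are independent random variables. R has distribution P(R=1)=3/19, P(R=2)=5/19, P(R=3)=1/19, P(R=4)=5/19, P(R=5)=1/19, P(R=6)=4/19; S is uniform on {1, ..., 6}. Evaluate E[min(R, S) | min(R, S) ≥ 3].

4

P(min(R, S) ≥ 3) = 22/57.
Summing min(R,S)·P(x,y) over outcomes with min(R, S) ≥ 3 gives 88/57.
E[min(R, S) | min(R, S) ≥ 3] = (88/57) / (22/57) = 4.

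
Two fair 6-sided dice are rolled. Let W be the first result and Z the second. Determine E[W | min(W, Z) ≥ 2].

4

P(min(W, Z) ≥ 2) = 25/36.
Summing W·P(x,y) over outcomes with min(W, Z) ≥ 2 gives 25/9.
E[W | min(W, Z) ≥ 2] = (25/9) / (25/36) = 4.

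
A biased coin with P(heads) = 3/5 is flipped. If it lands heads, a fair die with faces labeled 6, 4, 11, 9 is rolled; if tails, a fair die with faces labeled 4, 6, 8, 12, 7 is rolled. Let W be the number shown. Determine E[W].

E[W | heads] = (6+4+11+9)/4 = 15/2.
E[W | tails] = (4+6+8+12+7)/5 = 37/5.
By the law of total expectation,
E[W] = (3/5)·(15/2) + (2/5)·(37/5) = 373/50.

373/50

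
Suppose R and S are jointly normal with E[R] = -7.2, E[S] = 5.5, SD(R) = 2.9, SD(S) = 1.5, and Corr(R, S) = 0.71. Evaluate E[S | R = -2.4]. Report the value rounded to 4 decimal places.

E[S | R=x] = μ_S + ρ(σ_S/σ_R)(x − μ_R) for jointly normal variables.
E[S | R=-2.4] = 5.5 + (0.71)·(1.5/2.9)·(-2.4 − (-7.2)) = 5.5 + (0.36724)·(4.8) = 7.2628.

7.2628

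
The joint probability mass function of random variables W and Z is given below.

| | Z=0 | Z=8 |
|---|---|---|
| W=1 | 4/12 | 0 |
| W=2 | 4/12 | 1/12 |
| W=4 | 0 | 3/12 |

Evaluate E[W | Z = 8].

P(Z = 8) = 1/3.
Σ W·P over the event = 2·(1/12) + 4·(3/12) = 7/6.
E[W | Z = 8] = (7/6) / (1/3) = 7/2.

7/2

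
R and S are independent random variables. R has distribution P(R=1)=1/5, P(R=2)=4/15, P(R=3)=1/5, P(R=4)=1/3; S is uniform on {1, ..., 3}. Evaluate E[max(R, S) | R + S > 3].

116/35

P(R + S > 3) = 7/9.
Summing max(R,S)·P(x,y) over outcomes with R + S > 3 gives 116/45.
E[max(R, S) | R + S > 3] = (116/45) / (7/9) = 116/35.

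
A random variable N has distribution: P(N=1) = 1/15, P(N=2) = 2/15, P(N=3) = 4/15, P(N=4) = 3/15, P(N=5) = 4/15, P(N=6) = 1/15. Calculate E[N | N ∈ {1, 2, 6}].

11/4

P(N ∈ {1, 2, 6}) = 4/15.
Σ over the event: 1·1/15 + 2·2/15 + 6·1/15 = 11/15.
E[N | N ∈ {1, 2, 6}] = (11/15) / (4/15) = 11/4.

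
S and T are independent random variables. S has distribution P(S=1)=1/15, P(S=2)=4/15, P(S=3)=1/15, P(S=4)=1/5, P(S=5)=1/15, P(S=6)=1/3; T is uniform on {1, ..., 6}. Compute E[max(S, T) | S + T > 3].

69/14

P(S + T > 3) = 14/15.
Summing max(S,T)·P(x,y) over outcomes with S + T > 3 gives 23/5.
E[max(S, T) | S + T > 3] = (23/5) / (14/15) = 69/14.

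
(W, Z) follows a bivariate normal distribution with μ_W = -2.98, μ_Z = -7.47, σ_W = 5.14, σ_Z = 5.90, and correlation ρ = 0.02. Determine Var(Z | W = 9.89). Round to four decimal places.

34.7961

The conditional variance in a bivariate normal is σ_Z²(1 − ρ²), independent of x.
Var(Z | W=9.89) = (5.90)²·(1 − (0.02)²) = 34.81·0.9996 = 34.7961.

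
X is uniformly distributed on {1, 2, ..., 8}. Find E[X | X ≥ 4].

Given X ≥ 4, X is equally likely to be any of {4, 5, 6, 7, 8}.
E[X | X ≥ 4] = (4 + 5 + 6 + 7 + 8) / 5 = 6.

6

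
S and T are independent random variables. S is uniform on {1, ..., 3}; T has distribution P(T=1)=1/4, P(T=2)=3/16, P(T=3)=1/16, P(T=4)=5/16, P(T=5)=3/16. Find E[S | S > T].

P(S > T) = 11/48.
Summing S·P(x,y) over outcomes with S > T gives 29/48.
E[S | S > T] = (29/48) / (11/48) = 29/11.

29/11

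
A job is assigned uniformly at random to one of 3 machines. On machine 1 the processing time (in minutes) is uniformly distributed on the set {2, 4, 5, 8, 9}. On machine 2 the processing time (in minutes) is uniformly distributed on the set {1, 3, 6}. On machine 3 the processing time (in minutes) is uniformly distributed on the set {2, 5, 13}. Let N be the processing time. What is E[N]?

E[N | machine 1] = (2+4+5+8+9)/5 = 28/5.
E[N | machine 2] = (1+3+6)/3 = 10/3.
E[N | machine 3] = (2+5+13)/3 = 20/3.
E[N] = (1/3)·(28/5) + (1/3)·(10/3) + (1/3)·(20/3) = 26/5.

26/5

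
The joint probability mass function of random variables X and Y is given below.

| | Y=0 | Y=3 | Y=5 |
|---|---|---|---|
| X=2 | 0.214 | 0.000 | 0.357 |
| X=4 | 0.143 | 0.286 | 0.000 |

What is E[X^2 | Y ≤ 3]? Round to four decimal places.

12.0062

P(Y ≤ 3) = 0.643.
Σ X^2·P over the event = 4·(0.214) + 16·(0.143) + 16·(0.286) = 7.720.
E[X^2 | Y ≤ 3] = (7.720) / (0.643) = 12.0062.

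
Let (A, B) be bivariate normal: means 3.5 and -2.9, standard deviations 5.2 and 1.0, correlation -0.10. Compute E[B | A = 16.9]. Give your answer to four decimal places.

The regression of B on A has slope ρ·σ_B/σ_A and passes through (μ_A, μ_B).
E[B | A=16.9] = -2.9 + (-0.10)·(1.0/5.2)·(16.9 − (3.5)) = -2.9 + (-0.019231)·(13.4) = -3.1577.

-3.1577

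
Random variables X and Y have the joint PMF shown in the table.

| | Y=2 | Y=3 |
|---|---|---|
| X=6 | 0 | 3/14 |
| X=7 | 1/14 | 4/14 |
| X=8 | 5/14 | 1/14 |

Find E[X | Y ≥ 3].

P(Y ≥ 3) = 4/7.
Σ X·P over the event = 6·(3/14) + 7·(4/14) + 8·(1/14) = 27/7.
E[X | Y ≥ 3] = (27/7) / (4/7) = 27/4.

27/4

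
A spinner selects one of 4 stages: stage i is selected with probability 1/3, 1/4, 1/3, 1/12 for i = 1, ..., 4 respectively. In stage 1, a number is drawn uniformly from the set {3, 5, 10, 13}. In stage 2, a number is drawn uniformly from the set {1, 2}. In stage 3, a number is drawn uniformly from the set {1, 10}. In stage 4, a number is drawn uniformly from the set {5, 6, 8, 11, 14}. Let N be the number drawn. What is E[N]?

221/40

E[N | stage 1] = (3+5+10+13)/4 = 31/4.
E[N | stage 2] = (1+2)/2 = 3/2.
E[N | stage 3] = (1+10)/2 = 11/2.
E[N | stage 4] = (5+6+8+11+14)/5 = 44/5.
By the law of total expectation,
E[N] = (1/3)·(31/4) + (1/4)·(3/2) + (1/3)·(11/2) + (1/12)·(44/5) = 221/40.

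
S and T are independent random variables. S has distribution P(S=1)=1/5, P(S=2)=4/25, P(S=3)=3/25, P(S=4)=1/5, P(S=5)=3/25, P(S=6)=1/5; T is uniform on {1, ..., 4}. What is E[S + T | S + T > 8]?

P(S + T > 8) = 13/100.
Summing (S+T)·P(x,y) over outcomes with S + T > 8 gives 61/50.
E[S + T | S + T > 8] = (61/50) / (13/100) = 122/13.

122/13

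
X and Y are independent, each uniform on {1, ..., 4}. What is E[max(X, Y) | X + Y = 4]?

8/3

Outcomes with X + Y = 4: (1,3), (2,2), (3,1), each with probability 1/16.
E[max(X, Y) | X + Y = 4] = (3 + 2 + 3) / 3 = 8/3.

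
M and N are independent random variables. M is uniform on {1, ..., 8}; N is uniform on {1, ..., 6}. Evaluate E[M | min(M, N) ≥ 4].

6

P(min(M, N) ≥ 4) = 5/16.
Summing M·P(x,y) over outcomes with min(M, N) ≥ 4 gives 15/8.
E[M | min(M, N) ≥ 4] = (15/8) / (5/16) = 6.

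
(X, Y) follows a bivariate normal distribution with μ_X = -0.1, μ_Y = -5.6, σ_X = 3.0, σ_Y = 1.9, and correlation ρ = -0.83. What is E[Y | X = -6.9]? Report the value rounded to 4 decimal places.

E[Y | X=x] = μ_Y + ρ(σ_Y/σ_X)(x − μ_X) for jointly normal variables.
E[Y | X=-6.9] = -5.6 + (-0.83)·(1.9/3.0)·(-6.9 − (-0.1)) = -5.6 + (-0.525667)·(-6.8) = -2.0255.

-2.0255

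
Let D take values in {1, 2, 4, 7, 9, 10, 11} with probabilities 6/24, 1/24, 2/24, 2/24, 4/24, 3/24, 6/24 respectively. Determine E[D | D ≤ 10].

P(D ≤ 10) = 3/4.
Σ over the event: 1·1/4 + 2·1/24 + 4·1/12 + 7·1/12 + 9·1/6 + 10·1/8 = 4.
E[D | D ≤ 10] = (4) / (3/4) = 16/3.

16/3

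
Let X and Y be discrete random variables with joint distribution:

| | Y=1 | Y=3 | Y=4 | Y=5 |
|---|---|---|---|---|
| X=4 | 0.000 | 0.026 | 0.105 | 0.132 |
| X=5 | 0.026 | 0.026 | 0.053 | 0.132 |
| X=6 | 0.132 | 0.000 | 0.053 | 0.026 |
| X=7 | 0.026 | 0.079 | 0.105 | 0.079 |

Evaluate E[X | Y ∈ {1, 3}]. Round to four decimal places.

6.0032

P(Y ∈ {1, 3}) = 0.315.
Σ X·P over the event = 4·(0.026) + 5·(0.026) + 5·(0.026) + 6·(0.132) + 7·(0.026) + 7·(0.079) = 1.891.
E[X | Y ∈ {1, 3}] = (1.891) / (0.315) = 6.0032.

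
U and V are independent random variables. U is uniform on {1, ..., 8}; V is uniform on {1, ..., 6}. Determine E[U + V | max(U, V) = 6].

102/11

P(max(U, V) = 6) = 11/48.
Summing (U+V)·P(x,y) over outcomes with max(U, V) = 6 gives 17/8.
E[U + V | max(U, V) = 6] = (17/8) / (11/48) = 102/11.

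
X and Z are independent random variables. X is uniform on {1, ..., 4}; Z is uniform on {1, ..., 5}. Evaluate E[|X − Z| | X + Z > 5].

Outcomes with X + Z > 5: (1,5), (2,4), (2,5), (3,3), (3,4), (3,5), (4,2), (4,3), (4,4), (4,5), each with probability 1/20.
E[|X − Z| | X + Z > 5] = (4 + 2 + 3 + 0 + 1 + 2 + 2 + 1 + 0 + 1) / 10 = 8/5.

8/5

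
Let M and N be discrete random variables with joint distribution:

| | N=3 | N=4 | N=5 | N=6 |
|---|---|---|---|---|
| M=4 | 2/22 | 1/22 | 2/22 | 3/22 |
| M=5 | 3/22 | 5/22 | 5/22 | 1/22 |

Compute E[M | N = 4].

P(N = 4) = 3/11.
Σ M·P over the event = 4·(1/22) + 5·(5/22) = 29/22.
E[M | N = 4] = (29/22) / (3/11) = 29/6.

29/6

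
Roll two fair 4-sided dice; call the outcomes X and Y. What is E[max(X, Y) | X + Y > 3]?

45/13

P(X + Y > 3) = 13/16.
Summing max(X,Y)·P(x,y) over outcomes with X + Y > 3 gives 45/16.
E[max(X, Y) | X + Y > 3] = (45/16) / (13/16) = 45/13.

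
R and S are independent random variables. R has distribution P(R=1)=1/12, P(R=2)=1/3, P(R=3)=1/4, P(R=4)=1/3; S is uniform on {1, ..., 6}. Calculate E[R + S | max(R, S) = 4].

77/12

P(max(R, S) = 4) = 1/3.
Summing (R+S)·P(x,y) over outcomes with max(R, S) = 4 gives 77/36.
E[R + S | max(R, S) = 4] = (77/36) / (1/3) = 77/12.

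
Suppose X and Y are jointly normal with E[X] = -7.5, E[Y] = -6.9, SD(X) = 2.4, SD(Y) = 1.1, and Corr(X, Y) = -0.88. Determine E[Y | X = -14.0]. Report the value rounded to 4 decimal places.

-4.2783

The regression of Y on X has slope ρ·σ_Y/σ_X and passes through (μ_X, μ_Y).
E[Y | X=-14.0] = -6.9 + (-0.88)·(1.1/2.4)·(-14.0 − (-7.5)) = -6.9 + (-0.403333)·(-6.5) = -4.2783.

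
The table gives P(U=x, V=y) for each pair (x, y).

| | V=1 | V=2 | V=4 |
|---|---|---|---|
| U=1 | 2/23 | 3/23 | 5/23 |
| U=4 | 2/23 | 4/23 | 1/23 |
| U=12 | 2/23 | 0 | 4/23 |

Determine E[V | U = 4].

P(U = 4) = 7/23.
Σ V·P over the event = 1·(2/23) + 2·(4/23) + 4·(1/23) = 14/23.
E[V | U = 4] = (14/23) / (7/23) = 2.

2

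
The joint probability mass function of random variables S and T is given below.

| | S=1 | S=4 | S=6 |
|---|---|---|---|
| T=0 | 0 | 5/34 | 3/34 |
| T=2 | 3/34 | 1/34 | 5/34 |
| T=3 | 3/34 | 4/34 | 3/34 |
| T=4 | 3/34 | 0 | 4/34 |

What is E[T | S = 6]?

P(S = 6) = 15/34.
Σ T·P over the event = 0·(3/34) + 2·(5/34) + 3·(3/34) + 4·(4/34) = 35/34.
E[T | S = 6] = (35/34) / (15/34) = 7/3.

7/3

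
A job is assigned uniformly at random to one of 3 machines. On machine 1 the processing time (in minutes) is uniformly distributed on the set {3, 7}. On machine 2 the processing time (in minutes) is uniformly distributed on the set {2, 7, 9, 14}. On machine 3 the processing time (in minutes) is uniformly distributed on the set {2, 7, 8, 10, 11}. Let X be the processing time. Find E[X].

E[X | machine 1] = (3+7)/2 = 5.
E[X | machine 2] = (2+7+9+14)/4 = 8.
E[X | machine 3] = (2+7+8+10+11)/5 = 38/5.
E[X] = (1/3)·(5) + (1/3)·(8) + (1/3)·(38/5) = 103/15.

103/15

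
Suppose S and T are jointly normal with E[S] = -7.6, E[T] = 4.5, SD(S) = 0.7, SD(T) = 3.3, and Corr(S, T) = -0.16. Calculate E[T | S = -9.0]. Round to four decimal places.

E[T | S=x] = μ_T + ρ(σ_T/σ_S)(x − μ_S) for jointly normal variables.
E[T | S=-9.0] = 4.5 + (-0.16)·(3.3/0.7)·(-9.0 − (-7.6)) = 4.5 + (-0.75429)·(-1.4) = 5.5560.

5.5560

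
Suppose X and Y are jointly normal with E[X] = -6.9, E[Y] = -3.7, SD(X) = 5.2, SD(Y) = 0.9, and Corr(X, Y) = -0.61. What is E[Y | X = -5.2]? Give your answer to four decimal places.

The regression of Y on X has slope ρ·σ_Y/σ_X and passes through (μ_X, μ_Y).
E[Y | X=-5.2] = -3.7 + (-0.61)·(0.9/5.2)·(-5.2 − (-6.9)) = -3.7 + (-0.10558)·(1.7) = -3.8795.

-3.8795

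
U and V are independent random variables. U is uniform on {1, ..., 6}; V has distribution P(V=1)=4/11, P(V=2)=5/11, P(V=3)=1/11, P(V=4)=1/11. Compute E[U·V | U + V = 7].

P(U + V = 7) = 1/6.
Summing UV·P(x,y) over outcomes with U + V = 7 gives 49/33.
E[U·V | U + V = 7] = (49/33) / (1/6) = 98/11.

98/11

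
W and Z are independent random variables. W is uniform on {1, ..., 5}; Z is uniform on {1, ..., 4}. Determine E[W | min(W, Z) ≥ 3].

P(min(W, Z) ≥ 3) = 3/10.
Summing W·P(x,y) over outcomes with min(W, Z) ≥ 3 gives 6/5.
E[W | min(W, Z) ≥ 3] = (6/5) / (3/10) = 4.

4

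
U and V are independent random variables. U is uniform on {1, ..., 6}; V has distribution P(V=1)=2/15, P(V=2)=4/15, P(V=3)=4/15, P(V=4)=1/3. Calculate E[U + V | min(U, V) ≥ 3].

P(min(U, V) ≥ 3) = 2/5.
Summing (U+V)·P(x,y) over outcomes with min(U, V) ≥ 3 gives 29/9.
E[U + V | min(U, V) ≥ 3] = (29/9) / (2/5) = 145/18.

145/18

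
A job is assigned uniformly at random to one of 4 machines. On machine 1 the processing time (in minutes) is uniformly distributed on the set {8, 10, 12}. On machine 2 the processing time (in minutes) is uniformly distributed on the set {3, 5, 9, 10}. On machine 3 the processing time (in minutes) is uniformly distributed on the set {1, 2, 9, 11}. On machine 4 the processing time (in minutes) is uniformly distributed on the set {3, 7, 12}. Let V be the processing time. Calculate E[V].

E[V | machine 1] = (8+10+12)/3 = 10.
E[V | machine 2] = (3+5+9+10)/4 = 27/4.
E[V | machine 3] = (1+2+9+11)/4 = 23/4.
E[V | machine 4] = (3+7+12)/3 = 22/3.
E[V] = (1/4)·(10) + (1/4)·(27/4) + (1/4)·(23/4) + (1/4)·(22/3) = 179/24.

179/24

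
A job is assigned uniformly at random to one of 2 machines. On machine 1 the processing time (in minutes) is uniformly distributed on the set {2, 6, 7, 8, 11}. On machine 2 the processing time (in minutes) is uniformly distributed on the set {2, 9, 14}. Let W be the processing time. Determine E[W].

227/30

E[W | machine 1] = (2+6+7+8+11)/5 = 34/5.
E[W | machine 2] = (2+9+14)/3 = 25/3.
E[W] = (1/2)·(34/5) + (1/2)·(25/3) = 227/30.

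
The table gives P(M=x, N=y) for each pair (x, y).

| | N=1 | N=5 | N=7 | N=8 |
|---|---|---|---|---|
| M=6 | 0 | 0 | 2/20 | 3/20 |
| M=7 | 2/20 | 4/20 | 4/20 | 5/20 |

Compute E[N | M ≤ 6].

38/5

P(M ≤ 6) = 1/4.
Summing N·P(M=x,N=y) over the conditioning event gives 19/10.
E[N | M ≤ 6] = (19/10) / (1/4) = 38/5.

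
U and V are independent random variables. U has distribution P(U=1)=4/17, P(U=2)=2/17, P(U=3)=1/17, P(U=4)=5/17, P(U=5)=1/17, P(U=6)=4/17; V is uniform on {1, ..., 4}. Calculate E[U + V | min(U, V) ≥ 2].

P(min(U, V) ≥ 2) = 39/68.
Summing (U+V)·P(x,y) over outcomes with min(U, V) ≥ 2 gives 285/68.
E[U + V | min(U, V) ≥ 2] = (285/68) / (39/68) = 95/13.

95/13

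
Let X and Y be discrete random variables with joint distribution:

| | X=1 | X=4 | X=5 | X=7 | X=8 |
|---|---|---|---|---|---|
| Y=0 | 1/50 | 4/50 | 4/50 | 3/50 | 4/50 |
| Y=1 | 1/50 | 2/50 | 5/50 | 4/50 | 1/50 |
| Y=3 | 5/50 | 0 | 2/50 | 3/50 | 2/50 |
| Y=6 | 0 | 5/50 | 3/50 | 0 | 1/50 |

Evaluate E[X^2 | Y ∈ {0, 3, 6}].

1117/37

P(Y ∈ {0, 3, 6}) = 37/50.
Summing X^2·P(X=x,Y=y) over the conditioning event gives 1117/50.
E[X^2 | Y ∈ {0, 3, 6}] = (1117/50) / (37/50) = 1117/37.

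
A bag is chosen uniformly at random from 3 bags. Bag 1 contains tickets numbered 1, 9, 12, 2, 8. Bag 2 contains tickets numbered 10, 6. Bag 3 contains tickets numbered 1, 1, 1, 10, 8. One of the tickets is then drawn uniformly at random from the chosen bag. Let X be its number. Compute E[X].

E[X | bag 1] = (1+9+12+2+8)/5 = 32/5.
E[X | bag 2] = (10+6)/2 = 8.
E[X | bag 3] = (1+1+1+10+8)/5 = 21/5.
E[X] = (1/3)·(32/5) + (1/3)·(8) + (1/3)·(21/5) = 31/5.

31/5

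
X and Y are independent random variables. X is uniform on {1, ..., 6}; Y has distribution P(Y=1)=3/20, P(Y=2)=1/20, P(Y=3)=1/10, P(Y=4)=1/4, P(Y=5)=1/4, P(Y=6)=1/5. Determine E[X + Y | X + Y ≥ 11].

147/13

P(X + Y ≥ 11) = 13/120.
Summing (X+Y)·P(x,y) over outcomes with X + Y ≥ 11 gives 49/40.
E[X + Y | X + Y ≥ 11] = (49/40) / (13/120) = 147/13.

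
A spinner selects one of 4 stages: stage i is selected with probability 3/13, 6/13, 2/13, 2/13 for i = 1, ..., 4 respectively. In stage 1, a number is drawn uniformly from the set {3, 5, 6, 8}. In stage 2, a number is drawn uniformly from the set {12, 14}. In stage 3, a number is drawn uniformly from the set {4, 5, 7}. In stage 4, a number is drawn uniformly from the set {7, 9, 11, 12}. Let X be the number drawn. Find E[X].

E[X | stage 1] = (3+5+6+8)/4 = 11/2.
E[X | stage 2] = (12+14)/2 = 13.
E[X | stage 3] = (4+5+7)/3 = 16/3.
E[X | stage 4] = (7+9+11+12)/4 = 39/4.
E[X] = (3/13)·(11/2) + (6/13)·(13) + (2/13)·(16/3) + (2/13)·(39/4) = 374/39.

374/39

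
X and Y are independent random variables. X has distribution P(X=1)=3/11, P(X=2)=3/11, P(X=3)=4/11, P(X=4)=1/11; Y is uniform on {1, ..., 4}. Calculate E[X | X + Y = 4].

P(X + Y = 4) = 5/22.
Summing X·P(x,y) over outcomes with X + Y = 4 gives 21/44.
E[X | X + Y = 4] = (21/44) / (5/22) = 21/10.

21/10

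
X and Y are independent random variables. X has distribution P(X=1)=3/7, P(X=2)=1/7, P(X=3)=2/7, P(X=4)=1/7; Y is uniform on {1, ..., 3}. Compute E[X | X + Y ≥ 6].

7/2

P(X + Y ≥ 6) = 4/21.
Summing X·P(x,y) over outcomes with X + Y ≥ 6 gives 2/3.
E[X | X + Y ≥ 6] = (2/3) / (4/21) = 7/2.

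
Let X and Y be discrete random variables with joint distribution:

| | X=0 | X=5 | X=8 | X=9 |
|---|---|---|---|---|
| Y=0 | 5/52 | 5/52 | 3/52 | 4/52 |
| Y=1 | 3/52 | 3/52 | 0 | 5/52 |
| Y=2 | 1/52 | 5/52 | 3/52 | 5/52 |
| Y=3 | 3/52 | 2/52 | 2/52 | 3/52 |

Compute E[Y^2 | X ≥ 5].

123/40

P(X ≥ 5) = 10/13.
Summing Y^2·P(X=x,Y=y) over the conditioning event gives 123/52.
E[Y^2 | X ≥ 5] = (123/52) / (10/13) = 123/40.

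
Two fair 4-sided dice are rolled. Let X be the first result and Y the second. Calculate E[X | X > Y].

P(X > Y) = 3/8.
Summing X·P(x,y) over outcomes with X > Y gives 5/4.
E[X | X > Y] = (5/4) / (3/8) = 10/3.

10/3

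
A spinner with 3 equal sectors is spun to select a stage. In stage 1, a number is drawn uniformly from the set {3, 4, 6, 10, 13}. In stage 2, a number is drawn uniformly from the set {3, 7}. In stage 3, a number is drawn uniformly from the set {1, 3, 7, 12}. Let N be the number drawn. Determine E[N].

E[N | stage 1] = (3+4+6+10+13)/5 = 36/5.
E[N | stage 2] = (3+7)/2 = 5.
E[N | stage 3] = (1+3+7+12)/4 = 23/4.
E[N] = (1/3)·(36/5) + (1/3)·(5) + (1/3)·(23/4) = 359/60.

359/60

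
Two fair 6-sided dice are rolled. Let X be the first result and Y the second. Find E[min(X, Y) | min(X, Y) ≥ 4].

41/9

P(min(X, Y) ≥ 4) = 1/4.
Summing min(X,Y)·P(x,y) over outcomes with min(X, Y) ≥ 4 gives 41/36.
E[min(X, Y) | min(X, Y) ≥ 4] = (41/36) / (1/4) = 41/9.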